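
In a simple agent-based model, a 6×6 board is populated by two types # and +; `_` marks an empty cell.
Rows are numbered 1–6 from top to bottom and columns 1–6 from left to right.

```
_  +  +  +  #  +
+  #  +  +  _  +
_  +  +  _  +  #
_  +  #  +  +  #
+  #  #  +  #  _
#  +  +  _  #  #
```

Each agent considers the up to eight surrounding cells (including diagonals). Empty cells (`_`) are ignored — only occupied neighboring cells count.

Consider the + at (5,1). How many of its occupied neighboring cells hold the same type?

Occupied neighbors of (5,1): (4,2)=+, (5,2)=#, (6,1)=#, (6,2)=+.
Same type (+): 2 of 4.

2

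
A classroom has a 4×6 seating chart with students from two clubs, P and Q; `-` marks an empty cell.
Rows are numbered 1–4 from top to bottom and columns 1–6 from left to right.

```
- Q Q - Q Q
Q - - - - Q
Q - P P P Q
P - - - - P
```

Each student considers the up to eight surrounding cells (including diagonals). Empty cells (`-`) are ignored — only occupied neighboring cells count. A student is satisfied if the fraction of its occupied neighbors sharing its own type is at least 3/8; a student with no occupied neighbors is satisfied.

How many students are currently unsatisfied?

2

(1,2)Q 2/2 ok
(1,3)Q 1/1 ok
(1,5)Q 2/2 ok
(1,6)Q 2/2 ok
(2,1)Q 2/2 ok
(2,6)Q 3/4 ok
(3,1)Q 1/2 ok
(3,3)P 1/1 ok
(3,4)P 2/2 ok
(3,5)P 2/4 ok
(3,6)Q 1/3 unhappy
(4,1)P 0/1 unhappy
(4,6)P 1/2 ok
Unsatisfied: (3,6), (4,1) — 2 in total.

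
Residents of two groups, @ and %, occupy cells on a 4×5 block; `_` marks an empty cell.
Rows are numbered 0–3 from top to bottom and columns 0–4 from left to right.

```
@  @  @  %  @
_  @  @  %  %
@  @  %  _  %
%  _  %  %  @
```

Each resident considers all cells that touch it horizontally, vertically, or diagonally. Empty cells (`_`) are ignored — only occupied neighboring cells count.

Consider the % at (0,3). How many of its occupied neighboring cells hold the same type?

Occupied neighbors of (0,3): (0,2)=@, (0,4)=@, (1,2)=@, (1,3)=%, (1,4)=%.
Same type (%): 2 of 5.

2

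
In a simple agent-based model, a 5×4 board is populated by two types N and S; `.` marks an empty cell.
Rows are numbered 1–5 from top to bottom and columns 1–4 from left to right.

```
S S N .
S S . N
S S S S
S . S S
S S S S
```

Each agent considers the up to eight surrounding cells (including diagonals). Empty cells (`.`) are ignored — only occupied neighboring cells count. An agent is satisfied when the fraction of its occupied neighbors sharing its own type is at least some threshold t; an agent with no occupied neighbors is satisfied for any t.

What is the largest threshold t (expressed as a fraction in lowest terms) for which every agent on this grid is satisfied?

1/3

Row 1: (1,1)S 3/3 · (1,2)S 3/4 · (1,3)N 1/3
Row 2: (2,1)S 5/5 · (2,2)S 6/7 · (2,4)N 1/3
Row 3: (3,1)S 4/4 · (3,2)S 6/6 · (3,3)S 5/6 · (3,4)S 3/4
Row 4: (4,1)S 4/4 · (4,3)S 7/7 · (4,4)S 5/5
Row 5: (5,1)S 2/2 · (5,2)S 4/4 · (5,3)S 4/4 · (5,4)S 3/3
The smallest same-type fraction is 1/3 at (1,3), which reduces to 1/3. Any threshold above that leaves this agent unsatisfied.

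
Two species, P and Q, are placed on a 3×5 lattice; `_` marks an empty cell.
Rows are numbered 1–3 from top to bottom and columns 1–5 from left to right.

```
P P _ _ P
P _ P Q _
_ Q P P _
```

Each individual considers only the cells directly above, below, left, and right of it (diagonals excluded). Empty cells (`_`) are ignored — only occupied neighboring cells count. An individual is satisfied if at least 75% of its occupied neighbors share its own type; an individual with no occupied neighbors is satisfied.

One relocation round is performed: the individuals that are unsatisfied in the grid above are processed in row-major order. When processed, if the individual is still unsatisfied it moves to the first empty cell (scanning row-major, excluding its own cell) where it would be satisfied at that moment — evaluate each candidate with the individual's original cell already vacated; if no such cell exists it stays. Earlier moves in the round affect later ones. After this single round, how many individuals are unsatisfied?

Initially unsatisfied (in order): (2,3), (2,4), (3,2), (3,3), (3,4).
  (2,3) → (1,3).
  (2,4): no empty cell satisfies it; stays.
  (3,2): no empty cell satisfies it; stays.
  (3,3) → (3,5).
  (3,4): no empty cell satisfies it; stays.
Resulting grid:
P P P _ P
P _ _ Q _
_ Q _ P P
Unsatisfied now: (2,4), (3,4).

2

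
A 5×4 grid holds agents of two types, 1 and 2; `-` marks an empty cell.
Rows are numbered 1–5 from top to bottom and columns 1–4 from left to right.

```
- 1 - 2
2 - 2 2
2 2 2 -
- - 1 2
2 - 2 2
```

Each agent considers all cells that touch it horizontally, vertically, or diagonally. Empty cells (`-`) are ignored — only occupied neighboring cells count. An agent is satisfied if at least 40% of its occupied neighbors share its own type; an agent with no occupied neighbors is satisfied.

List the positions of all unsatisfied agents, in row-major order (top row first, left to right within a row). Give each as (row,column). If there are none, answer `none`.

Row 1: (1,2)1 0/2 ✗ · (1,4)2 2/2 ✓
Row 2: (2,1)2 2/3 ✓ · (2,3)2 4/5 ✓ · (2,4)2 3/3 ✓
Row 3: (3,1)2 2/2 ✓ · (3,2)2 4/5 ✓ · (3,3)2 4/5 ✓
Row 4: (4,3)1 0/5 ✗ · (4,4)2 3/4 ✓
Row 5: (5,1)2 0/0 ✓ · (5,3)2 2/3 ✓ · (5,4)2 2/3 ✓

(1,2), (4,3)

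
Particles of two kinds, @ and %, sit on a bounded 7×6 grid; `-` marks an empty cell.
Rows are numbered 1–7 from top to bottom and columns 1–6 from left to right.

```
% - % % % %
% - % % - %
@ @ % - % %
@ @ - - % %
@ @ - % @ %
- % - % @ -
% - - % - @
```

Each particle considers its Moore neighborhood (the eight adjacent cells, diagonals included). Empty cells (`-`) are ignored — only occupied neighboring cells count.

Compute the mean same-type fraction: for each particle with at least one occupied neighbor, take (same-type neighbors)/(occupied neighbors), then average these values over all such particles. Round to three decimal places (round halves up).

(1,1)% 1/1
(1,3)% 3/3
(1,4)% 4/4
(1,5)% 4/4
(1,6)% 2/2
(2,1)% 1/3
(2,3)% 4/5
(2,4)% 6/6
(2,6)% 4/4
(3,1)@ 3/4
(3,2)@ 3/6
(3,3)% 2/4
(3,5)% 5/5
(3,6)% 4/4
(4,1)@ 5/5
(4,2)@ 5/6
(4,5)% 5/6
(4,6)% 4/5
(5,1)@ 3/4
(5,2)@ 3/4
(5,4)% 2/4
(5,5)@ 1/6
(5,6)% 2/4
(6,2)% 1/3
(6,4)% 2/4
(6,5)@ 2/6
(7,1)% 1/1
(7,4)% 1/2
(7,6)@ 1/1
Sum over 29 particles: 1/1 + 3/3 + 4/4 + 4/4 + 2/2 + 1/3 + 4/5 + 6/6 + 4/4 + 3/4 + 3/6 + 2/4 + 5/5 + 4/4 + 5/5 + 5/6 + 5/6 + 4/5 + 3/4 + 3/4 + 2/4 + 1/6 + 2/4 + 1/3 + 2/4 + 2/6 + 1/1 + 1/2 + 1/1 = 1301/60; mean = 1301/60 ÷ 29 = 1301/1740 = 0.747701… → 0.748.

0.748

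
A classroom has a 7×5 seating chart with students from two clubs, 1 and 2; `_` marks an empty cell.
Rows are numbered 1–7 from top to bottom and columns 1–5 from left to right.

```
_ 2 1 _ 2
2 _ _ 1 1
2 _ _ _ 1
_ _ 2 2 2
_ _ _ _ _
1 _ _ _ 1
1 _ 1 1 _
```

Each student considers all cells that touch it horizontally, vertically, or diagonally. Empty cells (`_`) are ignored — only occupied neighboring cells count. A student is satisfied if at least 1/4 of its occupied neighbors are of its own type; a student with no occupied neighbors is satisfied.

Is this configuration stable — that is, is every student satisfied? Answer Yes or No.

No

Row 1: (1,2)2 1/2 ok · (1,3)1 1/2 ok · (1,5)2 0/2 unhappy
Row 2: (2,1)2 2/2 ok · (2,4)1 3/4 ok · (2,5)1 2/3 ok
Row 3: (3,1)2 1/1 ok · (3,5)1 2/4 ok
Row 4: (4,3)2 1/1 ok · (4,4)2 2/3 ok · (4,5)2 1/2 ok
Row 6: (6,1)1 1/1 ok · (6,5)1 1/1 ok
Row 7: (7,1)1 1/1 ok · (7,3)1 1/1 ok · (7,4)1 2/2 ok
For instance (1,5) has only 0/2 same-type neighbors, below 1/4.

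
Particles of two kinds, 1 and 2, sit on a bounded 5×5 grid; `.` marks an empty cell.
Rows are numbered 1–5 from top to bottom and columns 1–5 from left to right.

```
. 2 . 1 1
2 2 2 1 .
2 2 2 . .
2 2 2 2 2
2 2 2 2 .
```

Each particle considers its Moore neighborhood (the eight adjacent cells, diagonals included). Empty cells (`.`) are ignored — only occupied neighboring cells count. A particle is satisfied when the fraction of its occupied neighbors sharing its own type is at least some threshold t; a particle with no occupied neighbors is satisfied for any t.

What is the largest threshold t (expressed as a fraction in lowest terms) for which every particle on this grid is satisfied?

1/2

Row 1: (1,2)2 3/3 · (1,4)1 2/3 · (1,5)1 2/2
Row 2: (2,1)2 4/4 · (2,2)2 6/6 · (2,3)2 4/6 · (2,4)1 2/4
Row 3: (3,1)2 5/5 · (3,2)2 8/8 · (3,3)2 6/7
Row 4: (4,1)2 5/5 · (4,2)2 8/8 · (4,3)2 7/7 · (4,4)2 5/5 · (4,5)2 2/2
Row 5: (5,1)2 3/3 · (5,2)2 5/5 · (5,3)2 5/5 · (5,4)2 4/4
The smallest same-type fraction is 2/4 at (2,4), which reduces to 1/2. Any threshold above that leaves this particle unsatisfied.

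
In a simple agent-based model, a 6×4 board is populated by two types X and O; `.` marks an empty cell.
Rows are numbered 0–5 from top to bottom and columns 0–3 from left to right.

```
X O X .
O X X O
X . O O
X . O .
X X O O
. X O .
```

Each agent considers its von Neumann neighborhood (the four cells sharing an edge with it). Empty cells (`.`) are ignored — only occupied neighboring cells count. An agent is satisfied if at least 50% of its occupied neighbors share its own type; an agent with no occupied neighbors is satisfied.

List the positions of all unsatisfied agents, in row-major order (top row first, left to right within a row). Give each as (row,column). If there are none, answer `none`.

(0,0)X 0/2 not
(0,1)O 0/3 not
(0,2)X 1/2 satisfied
(1,0)O 0/3 not
(1,1)X 1/3 not
(1,2)X 2/4 satisfied
(1,3)O 1/2 satisfied
(2,0)X 1/2 satisfied
(2,2)O 2/3 satisfied
(2,3)O 2/2 satisfied
(3,0)X 2/2 satisfied
(3,2)O 2/2 satisfied
(4,0)X 2/2 satisfied
(4,1)X 2/3 satisfied
(4,2)O 3/4 satisfied
(4,3)O 1/1 satisfied
(5,1)X 1/2 satisfied
(5,2)O 1/2 satisfied

(0,0), (0,1), (1,0), (1,1)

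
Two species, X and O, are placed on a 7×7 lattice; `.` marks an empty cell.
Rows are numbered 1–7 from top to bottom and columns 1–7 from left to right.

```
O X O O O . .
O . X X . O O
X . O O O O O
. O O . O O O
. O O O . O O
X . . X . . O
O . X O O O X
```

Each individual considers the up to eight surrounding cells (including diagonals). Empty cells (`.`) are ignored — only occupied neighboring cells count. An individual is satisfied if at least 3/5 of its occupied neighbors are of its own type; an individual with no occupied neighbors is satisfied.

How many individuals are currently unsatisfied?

14

Row 1: (1,1)O 1/2 ✗ · (1,2)X 1/4 ✗ · (1,3)O 1/4 ✗ · (1,4)O 2/4 ✗ · (1,5)O 2/3 ✓
Row 2: (2,1)O 1/3 ✗ · (2,3)X 2/6 ✗ · (2,4)X 1/7 ✗ · (2,6)O 5/5 ✓ · (2,7)O 3/3 ✓
Row 3: (3,1)X 0/2 ✗ · (3,3)O 3/5 ✓ · (3,4)O 4/6 ✓ · (3,5)O 5/6 ✓ · (3,6)O 7/7 ✓ · (3,7)O 5/5 ✓
Row 4: (4,2)O 4/5 ✓ · (4,3)O 6/6 ✓ · (4,5)O 6/6 ✓ · (4,6)O 7/7 ✓ · (4,7)O 5/5 ✓
Row 5: (5,2)O 3/4 ✓ · (5,3)O 4/5 ✓ · (5,4)O 3/4 ✓ · (5,6)O 5/5 ✓ · (5,7)O 4/4 ✓
Row 6: (6,1)X 0/2 ✗ · (6,4)X 1/5 ✗ · (6,7)O 3/4 ✓
Row 7: (7,1)O 0/1 ✗ · (7,3)X 1/2 ✗ · (7,4)O 1/3 ✗ · (7,5)O 2/3 ✓ · (7,6)O 2/3 ✓ · (7,7)X 0/2 ✗
Unsatisfied: (1,1), (1,2), (1,3), (1,4), (2,1), (2,3), (2,4), (3,1), (6,1), (6,4), (7,1), (7,3), (7,4), (7,7) — 14 in total.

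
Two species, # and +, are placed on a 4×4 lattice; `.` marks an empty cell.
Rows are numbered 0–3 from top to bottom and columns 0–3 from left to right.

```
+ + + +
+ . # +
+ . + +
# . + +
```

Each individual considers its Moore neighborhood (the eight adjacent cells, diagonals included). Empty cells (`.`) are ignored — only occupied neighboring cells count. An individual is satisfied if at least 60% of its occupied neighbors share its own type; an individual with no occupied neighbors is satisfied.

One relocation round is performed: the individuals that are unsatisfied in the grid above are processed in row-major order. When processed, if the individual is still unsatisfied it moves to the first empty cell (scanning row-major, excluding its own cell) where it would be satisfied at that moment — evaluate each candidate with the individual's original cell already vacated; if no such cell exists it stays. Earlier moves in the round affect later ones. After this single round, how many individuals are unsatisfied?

1

Initially unsatisfied (in order): (1,2), (2,0), (3,0).
  (1,2): no empty cell satisfies it; stays.
  (2,0) → (1,1).
  (3,0): now satisfied by earlier moves; stays.
Resulting grid:
+ + + +
+ + # +
. . + +
# . + +
Unsatisfied now: (1,2).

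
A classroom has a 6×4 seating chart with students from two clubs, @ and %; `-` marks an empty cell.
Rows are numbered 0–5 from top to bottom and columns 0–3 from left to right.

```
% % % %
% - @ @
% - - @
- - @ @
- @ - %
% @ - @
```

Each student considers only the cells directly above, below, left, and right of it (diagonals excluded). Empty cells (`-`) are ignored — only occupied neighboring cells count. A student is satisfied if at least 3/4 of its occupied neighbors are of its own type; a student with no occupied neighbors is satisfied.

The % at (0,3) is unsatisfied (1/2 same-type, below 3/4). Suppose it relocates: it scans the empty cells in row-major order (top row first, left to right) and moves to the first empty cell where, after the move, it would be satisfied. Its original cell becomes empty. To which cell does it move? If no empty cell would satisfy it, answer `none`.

Vacating (0,3). Empty cells in order:
  (1,1): 2/3 same-type → still unsatisfied.
  (2,1): 1/1 same-type → satisfied — stop here.

(2,1)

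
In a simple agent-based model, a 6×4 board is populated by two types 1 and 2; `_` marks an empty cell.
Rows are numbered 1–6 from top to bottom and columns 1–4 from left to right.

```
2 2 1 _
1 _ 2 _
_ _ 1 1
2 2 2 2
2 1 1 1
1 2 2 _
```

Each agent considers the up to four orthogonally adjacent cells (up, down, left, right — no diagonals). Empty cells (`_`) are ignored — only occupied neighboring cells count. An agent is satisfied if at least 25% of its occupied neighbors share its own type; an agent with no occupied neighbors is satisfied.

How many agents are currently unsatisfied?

4

(1,1)2 1/2 ✓
(1,2)2 1/2 ✓
(1,3)1 0/2 ✗
(2,1)1 0/1 ✗
(2,3)2 0/2 ✗
(3,3)1 1/3 ✓
(3,4)1 1/2 ✓
(4,1)2 2/2 ✓
(4,2)2 2/3 ✓
(4,3)2 2/4 ✓
(4,4)2 1/3 ✓
(5,1)2 1/3 ✓
(5,2)1 1/4 ✓
(5,3)1 2/4 ✓
(5,4)1 1/2 ✓
(6,1)1 0/2 ✗
(6,2)2 1/3 ✓
(6,3)2 1/2 ✓
Unsatisfied: (1,3), (2,1), (2,3), (6,1) — 4 in total.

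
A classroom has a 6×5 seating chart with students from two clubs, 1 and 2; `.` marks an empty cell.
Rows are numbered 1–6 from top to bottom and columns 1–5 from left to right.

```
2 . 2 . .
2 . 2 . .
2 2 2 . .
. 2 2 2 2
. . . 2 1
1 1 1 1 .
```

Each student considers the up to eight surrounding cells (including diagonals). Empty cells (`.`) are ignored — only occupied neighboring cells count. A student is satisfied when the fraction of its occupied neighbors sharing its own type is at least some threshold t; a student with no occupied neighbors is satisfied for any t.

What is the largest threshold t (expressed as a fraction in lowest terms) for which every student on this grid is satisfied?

Row 1: (1,1)2 1/1 · (1,3)2 1/1
Row 2: (2,1)2 3/3 · (2,3)2 3/3
Row 3: (3,1)2 3/3 · (3,2)2 6/6 · (3,3)2 5/5
Row 4: (4,2)2 4/4 · (4,3)2 5/5 · (4,4)2 4/5 · (4,5)2 2/3
Row 5: (5,4)2 3/6 · (5,5)1 1/4
Row 6: (6,1)1 1/1 · (6,2)1 2/2 · (6,3)1 2/3 · (6,4)1 2/3
The smallest same-type fraction is 1/4 at (5,5), which reduces to 1/4. Any threshold above that leaves this student unsatisfied.

1/4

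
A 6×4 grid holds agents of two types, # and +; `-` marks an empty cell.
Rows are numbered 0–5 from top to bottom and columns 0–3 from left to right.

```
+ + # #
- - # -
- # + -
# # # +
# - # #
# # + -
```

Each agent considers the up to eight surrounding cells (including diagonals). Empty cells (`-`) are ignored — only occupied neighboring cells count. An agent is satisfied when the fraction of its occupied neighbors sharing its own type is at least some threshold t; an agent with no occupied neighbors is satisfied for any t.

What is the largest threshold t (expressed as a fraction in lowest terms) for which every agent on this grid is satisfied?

0/1

Row 0: (0,0)+ 1/1 · (0,1)+ 1/3 · (0,2)# 2/3 · (0,3)# 2/2
Row 1: (1,2)# 3/5
Row 2: (2,1)# 4/5 · (2,2)+ 1/5
Row 3: (3,0)# 3/3 · (3,1)# 5/6 · (3,2)# 4/6 · (3,3)+ 1/4
Row 4: (4,0)# 4/4 · (4,2)# 4/6 · (4,3)# 2/4
Row 5: (5,0)# 2/2 · (5,1)# 3/4 · (5,2)+ 0/3
The smallest same-type fraction is 0/3 at (5,2), which reduces to 0/1. Any threshold above that leaves this agent unsatisfied.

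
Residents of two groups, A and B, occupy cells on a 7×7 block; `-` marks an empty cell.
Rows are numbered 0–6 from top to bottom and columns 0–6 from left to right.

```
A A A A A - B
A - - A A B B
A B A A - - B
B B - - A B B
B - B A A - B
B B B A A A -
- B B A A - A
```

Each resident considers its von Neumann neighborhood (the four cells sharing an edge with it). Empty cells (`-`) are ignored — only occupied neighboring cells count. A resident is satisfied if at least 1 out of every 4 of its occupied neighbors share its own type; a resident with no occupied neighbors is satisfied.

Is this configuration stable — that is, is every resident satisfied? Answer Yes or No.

(0,0)A 2/2 ok
(0,1)A 2/2 ok
(0,2)A 2/2 ok
(0,3)A 3/3 ok
(0,4)A 2/2 ok
(0,6)B 1/1 ok
(1,0)A 2/2 ok
(1,3)A 3/3 ok
(1,4)A 2/3 ok
(1,5)B 1/2 ok
(1,6)B 3/3 ok
(2,0)A 1/3 ok
(2,1)B 1/3 ok
(2,2)A 1/2 ok
(2,3)A 2/2 ok
(2,6)B 2/2 ok
(3,0)B 2/3 ok
(3,1)B 2/2 ok
(3,4)A 1/2 ok
(3,5)B 1/2 ok
(3,6)B 3/3 ok
(4,0)B 2/2 ok
(4,2)B 1/2 ok
(4,3)A 2/3 ok
(4,4)A 3/3 ok
(4,6)B 1/1 ok
(5,0)B 2/2 ok
(5,1)B 3/3 ok
(5,2)B 3/4 ok
(5,3)A 3/4 ok
(5,4)A 4/4 ok
(5,5)A 1/1 ok
(6,1)B 2/2 ok
(6,2)B 2/3 ok
(6,3)A 2/3 ok
(6,4)A 2/2 ok
(6,6)A 0/0 ok
All meet the threshold, so the configuration is stable.

Yes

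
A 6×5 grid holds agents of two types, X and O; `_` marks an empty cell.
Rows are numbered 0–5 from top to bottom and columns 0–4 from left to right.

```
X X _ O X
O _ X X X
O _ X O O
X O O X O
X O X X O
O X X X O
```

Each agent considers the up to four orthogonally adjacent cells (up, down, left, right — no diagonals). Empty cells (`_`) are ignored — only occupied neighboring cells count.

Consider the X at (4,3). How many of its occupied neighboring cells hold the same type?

Occupied neighbors of (4,3): (3,3)=X, (5,3)=X, (4,2)=X, (4,4)=O.
Same type (X): 3 of 4.

3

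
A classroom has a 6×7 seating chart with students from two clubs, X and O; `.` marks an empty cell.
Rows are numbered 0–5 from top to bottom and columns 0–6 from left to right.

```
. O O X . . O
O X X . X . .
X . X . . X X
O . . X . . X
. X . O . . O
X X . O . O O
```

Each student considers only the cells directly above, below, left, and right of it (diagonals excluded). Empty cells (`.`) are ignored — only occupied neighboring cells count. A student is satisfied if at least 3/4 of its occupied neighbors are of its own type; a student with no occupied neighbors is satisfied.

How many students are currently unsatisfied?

12

Row 0: (0,1)O 1/2 not · (0,2)O 1/3 not · (0,3)X 0/1 not · (0,6)O 0/0 satisfied
Row 1: (1,0)O 0/2 not · (1,1)X 1/3 not · (1,2)X 2/3 not · (1,4)X 0/0 satisfied
Row 2: (2,0)X 0/2 not · (2,2)X 1/1 satisfied · (2,5)X 1/1 satisfied · (2,6)X 2/2 satisfied
Row 3: (3,0)O 0/1 not · (3,3)X 0/1 not · (3,6)X 1/2 not
Row 4: (4,1)X 1/1 satisfied · (4,3)O 1/2 not · (4,6)O 1/2 not
Row 5: (5,0)X 1/1 satisfied · (5,1)X 2/2 satisfied · (5,3)O 1/1 satisfied · (5,5)O 1/1 satisfied · (5,6)O 2/2 satisfied
Unsatisfied: (0,1), (0,2), (0,3), (1,0), (1,1), (1,2), (2,0), (3,0), (3,3), (3,6), (4,3), (4,6) — 12 in total.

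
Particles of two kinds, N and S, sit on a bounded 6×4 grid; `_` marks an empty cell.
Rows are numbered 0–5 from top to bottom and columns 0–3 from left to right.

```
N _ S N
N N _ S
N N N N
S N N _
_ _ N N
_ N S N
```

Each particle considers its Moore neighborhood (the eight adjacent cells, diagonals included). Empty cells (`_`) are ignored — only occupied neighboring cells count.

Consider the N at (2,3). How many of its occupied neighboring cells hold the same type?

Occupied neighbors of (2,3): (1,3)=S, (2,2)=N, (3,2)=N.
Same type (N): 2 of 3.

2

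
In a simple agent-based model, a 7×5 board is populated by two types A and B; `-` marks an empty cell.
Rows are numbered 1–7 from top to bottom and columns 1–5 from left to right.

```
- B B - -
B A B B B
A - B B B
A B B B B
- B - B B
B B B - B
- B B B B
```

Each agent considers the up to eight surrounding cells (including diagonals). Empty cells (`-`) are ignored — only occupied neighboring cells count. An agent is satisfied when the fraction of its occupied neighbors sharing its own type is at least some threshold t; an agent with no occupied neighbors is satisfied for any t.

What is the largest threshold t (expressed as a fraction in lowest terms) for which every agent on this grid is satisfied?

1/6

Row 1: (1,2)B 3/4 · (1,3)B 3/4
Row 2: (2,1)B 1/3 · (2,2)A 1/6 · (2,3)B 5/6 · (2,4)B 6/6 · (2,5)B 3/3
Row 3: (3,1)A 2/4 · (3,3)B 6/7 · (3,4)B 8/8 · (3,5)B 5/5
Row 4: (4,1)A 1/3 · (4,2)B 3/5 · (4,3)B 6/6 · (4,4)B 7/7 · (4,5)B 5/5
Row 5: (5,2)B 5/6 · (5,4)B 6/6 · (5,5)B 4/4
Row 6: (6,1)B 3/3 · (6,2)B 5/5 · (6,3)B 6/6 · (6,5)B 4/4
Row 7: (7,2)B 4/4 · (7,3)B 4/4 · (7,4)B 4/4 · (7,5)B 2/2
The smallest same-type fraction is 1/6 at (2,2), which reduces to 1/6. Any threshold above that leaves this agent unsatisfied.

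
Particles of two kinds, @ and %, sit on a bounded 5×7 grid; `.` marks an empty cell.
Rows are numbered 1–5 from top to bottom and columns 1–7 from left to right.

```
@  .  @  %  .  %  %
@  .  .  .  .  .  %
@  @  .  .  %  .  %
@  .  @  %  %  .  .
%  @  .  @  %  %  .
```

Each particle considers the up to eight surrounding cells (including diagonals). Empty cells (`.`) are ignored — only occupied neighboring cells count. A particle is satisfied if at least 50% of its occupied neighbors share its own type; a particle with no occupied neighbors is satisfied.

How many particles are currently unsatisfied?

4

(1,1)@ 1/1 ok
(1,3)@ 0/1 unhappy
(1,4)% 0/1 unhappy
(1,6)% 2/2 ok
(1,7)% 2/2 ok
(2,1)@ 3/3 ok
(2,7)% 3/3 ok
(3,1)@ 3/3 ok
(3,2)@ 4/4 ok
(3,5)% 2/2 ok
(3,7)% 1/1 ok
(4,1)@ 3/4 ok
(4,3)@ 3/4 ok
(4,4)% 3/5 ok
(4,5)% 4/5 ok
(5,1)% 0/2 unhappy
(5,2)@ 2/3 ok
(5,4)@ 1/4 unhappy
(5,5)% 3/4 ok
(5,6)% 2/2 ok
Unsatisfied: (1,3), (1,4), (5,1), (5,4) — 4 in total.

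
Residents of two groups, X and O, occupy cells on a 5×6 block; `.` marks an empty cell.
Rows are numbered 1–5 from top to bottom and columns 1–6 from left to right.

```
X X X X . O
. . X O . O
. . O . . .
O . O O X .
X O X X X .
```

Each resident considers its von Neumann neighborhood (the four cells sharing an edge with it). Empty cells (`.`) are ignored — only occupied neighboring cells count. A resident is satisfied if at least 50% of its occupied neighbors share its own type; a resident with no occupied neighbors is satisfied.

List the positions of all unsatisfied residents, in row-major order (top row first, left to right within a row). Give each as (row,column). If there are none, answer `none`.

(1,1)X 1/1 ✓
(1,2)X 2/2 ✓
(1,3)X 3/3 ✓
(1,4)X 1/2 ✓
(1,6)O 1/1 ✓
(2,3)X 1/3 ✗
(2,4)O 0/2 ✗
(2,6)O 1/1 ✓
(3,3)O 1/2 ✓
(4,1)O 0/1 ✗
(4,3)O 2/3 ✓
(4,4)O 1/3 ✗
(4,5)X 1/2 ✓
(5,1)X 0/2 ✗
(5,2)O 0/2 ✗
(5,3)X 1/3 ✗
(5,4)X 2/3 ✓
(5,5)X 2/2 ✓

(2,3), (2,4), (4,1), (4,4), (5,1), (5,2), (5,3)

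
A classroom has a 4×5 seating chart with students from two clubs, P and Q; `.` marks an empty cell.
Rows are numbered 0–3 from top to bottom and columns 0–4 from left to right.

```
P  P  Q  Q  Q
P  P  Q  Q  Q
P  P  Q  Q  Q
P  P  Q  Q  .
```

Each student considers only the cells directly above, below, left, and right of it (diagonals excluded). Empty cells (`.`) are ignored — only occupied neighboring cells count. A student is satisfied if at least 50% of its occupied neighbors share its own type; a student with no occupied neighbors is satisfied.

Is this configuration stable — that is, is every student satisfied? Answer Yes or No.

Row 0: (0,0)P 2/2 ok · (0,1)P 2/3 ok · (0,2)Q 2/3 ok · (0,3)Q 3/3 ok · (0,4)Q 2/2 ok
Row 1: (1,0)P 3/3 ok · (1,1)P 3/4 ok · (1,2)Q 3/4 ok · (1,3)Q 4/4 ok · (1,4)Q 3/3 ok
Row 2: (2,0)P 3/3 ok · (2,1)P 3/4 ok · (2,2)Q 3/4 ok · (2,3)Q 4/4 ok · (2,4)Q 2/2 ok
Row 3: (3,0)P 2/2 ok · (3,1)P 2/3 ok · (3,2)Q 2/3 ok · (3,3)Q 2/2 ok
All meet the threshold, so the configuration is stable.

Yes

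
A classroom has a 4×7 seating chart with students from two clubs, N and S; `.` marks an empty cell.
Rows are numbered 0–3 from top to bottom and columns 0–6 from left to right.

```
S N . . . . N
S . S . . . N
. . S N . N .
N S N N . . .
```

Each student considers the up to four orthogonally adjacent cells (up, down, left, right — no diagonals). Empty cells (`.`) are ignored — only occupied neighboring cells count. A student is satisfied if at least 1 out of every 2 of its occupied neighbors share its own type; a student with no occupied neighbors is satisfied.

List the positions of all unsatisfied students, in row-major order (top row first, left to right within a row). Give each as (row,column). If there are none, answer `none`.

(0,1), (2,2), (3,0), (3,1), (3,2)

Row 0: (0,0)S 1/2 satisfied · (0,1)N 0/1 not · (0,6)N 1/1 satisfied
Row 1: (1,0)S 1/1 satisfied · (1,2)S 1/1 satisfied · (1,6)N 1/1 satisfied
Row 2: (2,2)S 1/3 not · (2,3)N 1/2 satisfied · (2,5)N 0/0 satisfied
Row 3: (3,0)N 0/1 not · (3,1)S 0/2 not · (3,2)N 1/3 not · (3,3)N 2/2 satisfied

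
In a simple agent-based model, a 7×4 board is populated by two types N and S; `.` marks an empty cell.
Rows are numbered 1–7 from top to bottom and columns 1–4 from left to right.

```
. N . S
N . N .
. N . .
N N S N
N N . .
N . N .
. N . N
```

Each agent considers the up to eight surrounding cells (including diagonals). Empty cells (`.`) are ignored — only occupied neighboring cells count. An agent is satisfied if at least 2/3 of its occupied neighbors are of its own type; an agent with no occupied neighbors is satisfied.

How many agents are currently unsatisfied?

3

(1,2)N 2/2 satisfied
(1,4)S 0/1 not
(2,1)N 2/2 satisfied
(2,3)N 2/3 satisfied
(3,2)N 4/5 satisfied
(4,1)N 4/4 satisfied
(4,2)N 4/5 satisfied
(4,3)S 0/4 not
(4,4)N 0/1 not
(5,1)N 4/4 satisfied
(5,2)N 5/6 satisfied
(6,1)N 3/3 satisfied
(6,3)N 3/3 satisfied
(7,2)N 2/2 satisfied
(7,4)N 1/1 satisfied
Unsatisfied: (1,4), (4,3), (4,4) — 3 in total.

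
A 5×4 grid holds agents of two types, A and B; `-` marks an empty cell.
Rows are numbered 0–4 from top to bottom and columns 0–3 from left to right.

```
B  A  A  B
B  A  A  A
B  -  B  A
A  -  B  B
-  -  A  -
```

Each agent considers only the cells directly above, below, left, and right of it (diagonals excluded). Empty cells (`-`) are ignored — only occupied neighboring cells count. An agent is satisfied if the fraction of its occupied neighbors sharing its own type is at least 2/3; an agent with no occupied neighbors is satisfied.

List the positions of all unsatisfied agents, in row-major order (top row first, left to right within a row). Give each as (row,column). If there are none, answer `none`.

Row 0: (0,0)B 1/2 not · (0,1)A 2/3 satisfied · (0,2)A 2/3 satisfied · (0,3)B 0/2 not
Row 1: (1,0)B 2/3 satisfied · (1,1)A 2/3 satisfied · (1,2)A 3/4 satisfied · (1,3)A 2/3 satisfied
Row 2: (2,0)B 1/2 not · (2,2)B 1/3 not · (2,3)A 1/3 not
Row 3: (3,0)A 0/1 not · (3,2)B 2/3 satisfied · (3,3)B 1/2 not
Row 4: (4,2)A 0/1 not

(0,0), (0,3), (2,0), (2,2), (2,3), (3,0), (3,3), (4,2)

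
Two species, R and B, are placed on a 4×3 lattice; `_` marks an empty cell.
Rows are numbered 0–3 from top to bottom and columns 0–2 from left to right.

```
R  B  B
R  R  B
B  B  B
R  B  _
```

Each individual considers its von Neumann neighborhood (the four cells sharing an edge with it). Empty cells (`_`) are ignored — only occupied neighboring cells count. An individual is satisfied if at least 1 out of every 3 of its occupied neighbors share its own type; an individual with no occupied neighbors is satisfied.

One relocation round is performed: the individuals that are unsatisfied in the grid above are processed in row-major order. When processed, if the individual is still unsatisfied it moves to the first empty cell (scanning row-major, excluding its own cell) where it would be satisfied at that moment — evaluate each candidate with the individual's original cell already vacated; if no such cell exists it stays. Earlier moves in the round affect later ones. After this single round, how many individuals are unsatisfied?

2

Initially unsatisfied (in order): (1,1), (3,0).
  (1,1): no empty cell satisfies it; stays.
  (3,0): no empty cell satisfies it; stays.
Resulting grid:
R B B
R R B
B B B
R B _
Unsatisfied now: (1,1), (3,0).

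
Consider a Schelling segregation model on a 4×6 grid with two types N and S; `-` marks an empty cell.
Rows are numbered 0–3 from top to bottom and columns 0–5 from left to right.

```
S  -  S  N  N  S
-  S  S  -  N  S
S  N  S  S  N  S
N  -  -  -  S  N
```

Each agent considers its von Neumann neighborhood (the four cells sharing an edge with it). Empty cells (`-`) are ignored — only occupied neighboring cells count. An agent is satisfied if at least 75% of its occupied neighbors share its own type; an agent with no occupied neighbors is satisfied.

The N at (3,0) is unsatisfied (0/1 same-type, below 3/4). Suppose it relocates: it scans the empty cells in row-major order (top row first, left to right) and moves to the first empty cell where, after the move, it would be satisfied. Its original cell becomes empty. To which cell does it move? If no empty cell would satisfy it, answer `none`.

Vacating (3,0). Empty cells in order:
  (0,1): 0/3 same-type → still unsatisfied.
  (1,0): 0/3 same-type → still unsatisfied.
  (1,3): 2/4 same-type → still unsatisfied.
  (3,1): 1/1 same-type → satisfied — stop here.

(3,1)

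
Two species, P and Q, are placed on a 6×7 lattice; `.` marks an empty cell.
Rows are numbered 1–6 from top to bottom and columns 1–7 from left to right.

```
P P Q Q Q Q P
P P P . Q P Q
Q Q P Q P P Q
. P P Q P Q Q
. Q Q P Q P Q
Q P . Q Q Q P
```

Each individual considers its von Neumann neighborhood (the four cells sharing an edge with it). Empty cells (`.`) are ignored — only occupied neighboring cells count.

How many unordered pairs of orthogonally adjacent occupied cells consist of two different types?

Scan each occupied cell's neighbors to the right and below so each pair is counted once.
Row 1: P(1,1)–P(1,2)= P(1,1)–P(2,1)= P(1,2)–Q(1,3)≠ P(1,2)–P(2,2)= Q(1,3)–Q(1,4)= Q(1,3)–P(2,3)≠ Q(1,4)–Q(1,5)= Q(1,5)–Q(1,6)= Q(1,5)–Q(2,5)= Q(1,6)–P(1,7)≠ Q(1,6)–P(2,6)≠ P(1,7)–Q(2,7)≠  → 5/12 unlike.
Row 2: P(2,1)–P(2,2)= P(2,1)–Q(3,1)≠ P(2,2)–P(2,3)= P(2,2)–Q(3,2)≠ P(2,3)–P(3,3)= Q(2,5)–P(2,6)≠ Q(2,5)–P(3,5)≠ P(2,6)–Q(2,7)≠ P(2,6)–P(3,6)= Q(2,7)–Q(3,7)=  → 5/10 unlike.
Row 3: Q(3,1)–Q(3,2)= Q(3,2)–P(3,3)≠ Q(3,2)–P(4,2)≠ P(3,3)–Q(3,4)≠ P(3,3)–P(4,3)= Q(3,4)–P(3,5)≠ Q(3,4)–Q(4,4)= P(3,5)–P(3,6)= P(3,5)–P(4,5)= P(3,6)–Q(3,7)≠ P(3,6)–Q(4,6)≠ Q(3,7)–Q(4,7)=  → 6/12 unlike.
Row 4: P(4,2)–P(4,3)= P(4,2)–Q(5,2)≠ P(4,3)–Q(4,4)≠ P(4,3)–Q(5,3)≠ Q(4,4)–P(4,5)≠ Q(4,4)–P(5,4)≠ P(4,5)–Q(4,6)≠ P(4,5)–Q(5,5)≠ Q(4,6)–Q(4,7)= Q(4,6)–P(5,6)≠ Q(4,7)–Q(5,7)=  → 8/11 unlike.
Row 5: Q(5,2)–Q(5,3)= Q(5,2)–P(6,2)≠ Q(5,3)–P(5,4)≠ P(5,4)–Q(5,5)≠ P(5,4)–Q(6,4)≠ Q(5,5)–P(5,6)≠ Q(5,5)–Q(6,5)= P(5,6)–Q(5,7)≠ P(5,6)–Q(6,6)≠ Q(5,7)–P(6,7)≠  → 8/10 unlike.
Row 6: Q(6,1)–P(6,2)≠ Q(6,4)–Q(6,5)= Q(6,5)–Q(6,6)= Q(6,6)–P(6,7)≠  → 2/4 unlike.
Total adjacent occupied pairs: 59; unlike-type pairs: 34.

34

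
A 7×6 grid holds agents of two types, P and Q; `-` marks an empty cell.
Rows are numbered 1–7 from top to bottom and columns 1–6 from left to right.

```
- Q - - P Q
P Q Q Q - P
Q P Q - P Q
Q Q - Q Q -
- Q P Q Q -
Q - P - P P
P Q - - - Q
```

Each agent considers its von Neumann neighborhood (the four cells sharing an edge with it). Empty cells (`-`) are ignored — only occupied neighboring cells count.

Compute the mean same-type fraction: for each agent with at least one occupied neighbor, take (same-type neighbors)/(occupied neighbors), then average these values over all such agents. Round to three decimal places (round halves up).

0.423

(1,2)Q 1/1
(1,5)P 0/1
(1,6)Q 0/2
(2,1)P 0/2
(2,2)Q 2/4
(2,3)Q 3/3
(2,4)Q 1/1
(2,6)P 0/2
(3,1)Q 1/3
(3,2)P 0/4
(3,3)Q 1/2
(3,5)P 0/2
(3,6)Q 0/2
(4,1)Q 2/2
(4,2)Q 2/3
(4,4)Q 2/2
(4,5)Q 2/3
(5,2)Q 1/2
(5,3)P 1/3
(5,4)Q 2/3
(5,5)Q 2/3
(6,1)Q 0/1
(6,3)P 1/1
(6,5)P 1/2
(6,6)P 1/2
(7,1)P 0/2
(7,2)Q 0/1
(7,6)Q 0/1
Sum over 28 agents: 1/1 + 0/1 + 0/2 + 0/2 + 2/4 + 3/3 + 1/1 + 0/2 + 1/3 + 0/4 + 1/2 + 0/2 + 0/2 + 2/2 + 2/3 + 2/2 + 2/3 + 1/2 + 1/3 + 2/3 + 2/3 + 0/1 + 1/1 + 1/2 + 1/2 + 0/2 + 0/1 + 0/1 = 71/6; mean = 71/6 ÷ 28 = 71/168 = 0.422619… → 0.423.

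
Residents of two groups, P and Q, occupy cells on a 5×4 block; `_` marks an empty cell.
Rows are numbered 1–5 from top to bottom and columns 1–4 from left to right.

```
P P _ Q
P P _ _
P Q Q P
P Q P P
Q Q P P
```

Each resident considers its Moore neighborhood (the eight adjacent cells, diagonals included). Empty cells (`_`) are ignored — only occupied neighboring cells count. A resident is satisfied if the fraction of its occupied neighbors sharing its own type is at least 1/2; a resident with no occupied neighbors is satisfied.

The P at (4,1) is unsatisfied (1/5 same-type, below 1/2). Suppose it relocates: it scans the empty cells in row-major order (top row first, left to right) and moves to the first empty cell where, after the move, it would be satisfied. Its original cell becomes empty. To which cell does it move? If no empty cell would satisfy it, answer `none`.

Vacating (4,1). Empty cells in order:
  (1,3): 2/3 same-type → satisfied — stop here.

(1,3)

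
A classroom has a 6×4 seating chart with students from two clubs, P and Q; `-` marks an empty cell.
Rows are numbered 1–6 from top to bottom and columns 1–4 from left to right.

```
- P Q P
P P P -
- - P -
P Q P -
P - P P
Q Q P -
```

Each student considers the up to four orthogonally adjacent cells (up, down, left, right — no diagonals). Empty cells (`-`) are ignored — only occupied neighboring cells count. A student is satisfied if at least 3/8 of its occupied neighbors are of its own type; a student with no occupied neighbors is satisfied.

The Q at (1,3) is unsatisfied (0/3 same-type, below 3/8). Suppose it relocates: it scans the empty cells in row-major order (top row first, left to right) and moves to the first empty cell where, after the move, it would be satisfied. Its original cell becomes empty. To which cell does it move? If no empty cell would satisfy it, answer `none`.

Vacating (1,3). Empty cells in order:
  (1,1): 0/2 same-type → still unsatisfied.
  (2,4): 0/2 same-type → still unsatisfied.
  (3,1): 0/2 same-type → still unsatisfied.
  (3,2): 1/3 same-type → still unsatisfied.
  (3,4): 0/1 same-type → still unsatisfied.
  (4,4): 0/2 same-type → still unsatisfied.
  (5,2): 2/4 same-type → satisfied — stop here.

(5,2)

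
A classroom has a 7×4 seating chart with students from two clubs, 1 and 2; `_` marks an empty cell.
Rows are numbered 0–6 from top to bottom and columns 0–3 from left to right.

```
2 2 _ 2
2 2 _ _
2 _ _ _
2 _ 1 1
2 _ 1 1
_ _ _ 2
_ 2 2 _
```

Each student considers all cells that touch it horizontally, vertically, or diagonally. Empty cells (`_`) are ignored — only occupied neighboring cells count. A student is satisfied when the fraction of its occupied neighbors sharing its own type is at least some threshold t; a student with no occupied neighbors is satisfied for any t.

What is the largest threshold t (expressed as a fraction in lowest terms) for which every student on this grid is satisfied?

Row 0: (0,0)2 3/3 · (0,1)2 3/3 · (0,3)2 — no occupied neighbors
Row 1: (1,0)2 4/4 · (1,1)2 4/4
Row 2: (2,0)2 3/3
Row 3: (3,0)2 2/2 · (3,2)1 3/3 · (3,3)1 3/3
Row 4: (4,0)2 1/1 · (4,2)1 3/4 · (4,3)1 3/4
Row 5: (5,3)2 1/3
Row 6: (6,1)2 1/1 · (6,2)2 2/2
The smallest same-type fraction is 1/3 at (5,3), which reduces to 1/3. Any threshold above that leaves this student unsatisfied.

1/3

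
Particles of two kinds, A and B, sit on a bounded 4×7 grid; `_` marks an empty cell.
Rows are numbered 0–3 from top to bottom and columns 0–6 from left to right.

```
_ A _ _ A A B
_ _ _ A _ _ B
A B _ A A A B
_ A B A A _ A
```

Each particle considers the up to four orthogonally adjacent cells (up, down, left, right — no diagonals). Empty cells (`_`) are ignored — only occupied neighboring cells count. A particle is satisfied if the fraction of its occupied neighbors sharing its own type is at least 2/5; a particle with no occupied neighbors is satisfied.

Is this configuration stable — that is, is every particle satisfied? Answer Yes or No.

No

(0,1)A 0/0 ok
(0,4)A 1/1 ok
(0,5)A 1/2 ok
(0,6)B 1/2 ok
(1,3)A 1/1 ok
(1,6)B 2/2 ok
(2,0)A 0/1 unhappy
(2,1)B 0/2 unhappy
(2,3)A 3/3 ok
(2,4)A 3/3 ok
(2,5)A 1/2 ok
(2,6)B 1/3 unhappy
(3,1)A 0/2 unhappy
(3,2)B 0/2 unhappy
(3,3)A 2/3 ok
(3,4)A 2/2 ok
(3,6)A 0/1 unhappy
For instance (2,0) has only 0/1 same-type neighbors, below 2/5.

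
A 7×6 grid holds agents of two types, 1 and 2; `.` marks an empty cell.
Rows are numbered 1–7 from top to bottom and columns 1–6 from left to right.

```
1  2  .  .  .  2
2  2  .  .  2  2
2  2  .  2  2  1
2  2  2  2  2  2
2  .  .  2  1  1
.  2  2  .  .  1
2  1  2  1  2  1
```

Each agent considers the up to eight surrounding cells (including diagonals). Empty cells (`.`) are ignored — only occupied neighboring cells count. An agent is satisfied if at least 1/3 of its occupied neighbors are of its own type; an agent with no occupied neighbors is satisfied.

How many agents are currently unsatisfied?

5

(1,1)1 0/3 not
(1,2)2 2/3 satisfied
(1,6)2 2/2 satisfied
(2,1)2 4/5 satisfied
(2,2)2 4/5 satisfied
(2,5)2 4/5 satisfied
(2,6)2 3/4 satisfied
(3,1)2 5/5 satisfied
(3,2)2 6/6 satisfied
(3,4)2 5/5 satisfied
(3,5)2 6/7 satisfied
(3,6)1 0/5 not
(4,1)2 4/4 satisfied
(4,2)2 5/5 satisfied
(4,3)2 5/5 satisfied
(4,4)2 5/6 satisfied
(4,5)2 5/8 satisfied
(4,6)2 2/5 satisfied
(5,1)2 3/3 satisfied
(5,4)2 4/5 satisfied
(5,5)1 2/6 satisfied
(5,6)1 2/4 satisfied
(6,2)2 4/5 satisfied
(6,3)2 3/5 satisfied
(6,6)1 3/4 satisfied
(7,1)2 1/2 satisfied
(7,2)1 0/4 not
(7,3)2 2/4 satisfied
(7,4)1 0/3 not
(7,5)2 0/3 not
(7,6)1 1/2 satisfied
Unsatisfied: (1,1), (3,6), (7,2), (7,4), (7,5) — 5 in total.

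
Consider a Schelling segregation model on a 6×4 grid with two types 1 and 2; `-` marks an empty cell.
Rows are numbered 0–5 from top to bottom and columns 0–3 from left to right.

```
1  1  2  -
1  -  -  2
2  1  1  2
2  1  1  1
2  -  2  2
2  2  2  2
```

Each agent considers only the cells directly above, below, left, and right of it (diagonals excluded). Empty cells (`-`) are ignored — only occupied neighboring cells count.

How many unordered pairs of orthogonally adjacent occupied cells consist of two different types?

8

Scan each occupied cell's neighbors to the right and below so each pair is counted once.
From row 0: 1 unlike of 3 pairs (running 1/3).
From row 1: 1 unlike of 2 pairs (running 2/5).
From row 2: 3 unlike of 7 pairs (running 5/12).
From row 3: 3 unlike of 6 pairs (running 8/18).
From row 4: 0 unlike of 4 pairs (running 8/22).
From row 5: 0 unlike of 3 pairs (running 8/25).
Total adjacent occupied pairs: 25; unlike-type pairs: 8.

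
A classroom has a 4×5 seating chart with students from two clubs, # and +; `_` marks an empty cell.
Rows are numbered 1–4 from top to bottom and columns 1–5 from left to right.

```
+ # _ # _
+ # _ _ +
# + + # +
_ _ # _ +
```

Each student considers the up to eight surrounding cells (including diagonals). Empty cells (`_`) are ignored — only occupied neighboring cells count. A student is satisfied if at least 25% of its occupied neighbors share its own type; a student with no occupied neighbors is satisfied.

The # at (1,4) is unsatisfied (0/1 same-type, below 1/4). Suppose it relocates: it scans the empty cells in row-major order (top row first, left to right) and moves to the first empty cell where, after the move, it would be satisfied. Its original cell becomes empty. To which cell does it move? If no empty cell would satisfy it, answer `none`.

Vacating (1,4). Empty cells in order:
  (1,3): 2/2 same-type → satisfied — stop here.

(1,3)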